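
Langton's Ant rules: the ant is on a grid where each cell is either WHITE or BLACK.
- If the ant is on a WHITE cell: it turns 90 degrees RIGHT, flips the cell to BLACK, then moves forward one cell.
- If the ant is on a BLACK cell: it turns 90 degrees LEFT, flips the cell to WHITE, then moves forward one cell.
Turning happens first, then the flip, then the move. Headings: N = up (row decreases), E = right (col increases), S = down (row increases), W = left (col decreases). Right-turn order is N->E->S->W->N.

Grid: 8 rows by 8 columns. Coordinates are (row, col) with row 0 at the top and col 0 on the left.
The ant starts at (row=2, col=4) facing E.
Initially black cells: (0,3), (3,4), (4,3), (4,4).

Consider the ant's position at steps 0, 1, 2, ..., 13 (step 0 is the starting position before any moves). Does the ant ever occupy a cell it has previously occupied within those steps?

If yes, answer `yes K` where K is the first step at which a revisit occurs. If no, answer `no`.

Step 1: on WHITE (2,4): turn R to S, flip to black, move to (3,4). |black|=5 — new cell
Step 2: on BLACK (3,4): turn L to E, flip to white, move to (3,5). |black|=4 — new cell
Step 3: on WHITE (3,5): turn R to S, flip to black, move to (4,5). |black|=5 — new cell
Step 4: on WHITE (4,5): turn R to W, flip to black, move to (4,4). |black|=6 — new cell
Step 5: on BLACK (4,4): turn L to S, flip to white, move to (5,4). |black|=5 — new cell
Step 6: on WHITE (5,4): turn R to W, flip to black, move to (5,3). |black|=6 — new cell
Step 7: on WHITE (5,3): turn R to N, flip to black, move to (4,3). |black|=7 — new cell
Step 8: on BLACK (4,3): turn L to W, flip to white, move to (4,2). |black|=6 — new cell
Step 9: on WHITE (4,2): turn R to N, flip to black, move to (3,2). |black|=7 — new cell
Step 10: on WHITE (3,2): turn R to E, flip to black, move to (3,3). |black|=8 — new cell
Step 11: on WHITE (3,3): turn R to S, flip to black, move to (4,3). |black|=9 — REVISIT

Answer: yes 11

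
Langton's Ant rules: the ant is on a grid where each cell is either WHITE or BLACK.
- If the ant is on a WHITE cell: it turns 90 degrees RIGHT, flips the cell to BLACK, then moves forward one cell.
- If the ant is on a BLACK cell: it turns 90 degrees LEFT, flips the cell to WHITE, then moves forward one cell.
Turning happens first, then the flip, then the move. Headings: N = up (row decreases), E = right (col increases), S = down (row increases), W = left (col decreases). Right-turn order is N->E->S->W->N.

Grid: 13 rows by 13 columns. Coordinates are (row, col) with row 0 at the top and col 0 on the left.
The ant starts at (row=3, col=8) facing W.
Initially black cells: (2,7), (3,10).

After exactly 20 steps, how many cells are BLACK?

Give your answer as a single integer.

Answer: 8

Derivation:
Step 1: on WHITE (3,8): turn R to N, flip to black, move to (2,8). |black|=3
Step 2: on WHITE (2,8): turn R to E, flip to black, move to (2,9). |black|=4
Step 3: on WHITE (2,9): turn R to S, flip to black, move to (3,9). |black|=5
Step 4: on WHITE (3,9): turn R to W, flip to black, move to (3,8). |black|=6
Step 5: on BLACK (3,8): turn L to S, flip to white, move to (4,8). |black|=5
Step 6: on WHITE (4,8): turn R to W, flip to black, move to (4,7). |black|=6
Step 7: on WHITE (4,7): turn R to N, flip to black, move to (3,7). |black|=7
Step 8: on WHITE (3,7): turn R to E, flip to black, move to (3,8). |black|=8
Step 9: on WHITE (3,8): turn R to S, flip to black, move to (4,8). |black|=9
Step 10: on BLACK (4,8): turn L to E, flip to white, move to (4,9). |black|=8
Step 11: on WHITE (4,9): turn R to S, flip to black, move to (5,9). |black|=9
Step 12: on WHITE (5,9): turn R to W, flip to black, move to (5,8). |black|=10
Step 13: on WHITE (5,8): turn R to N, flip to black, move to (4,8). |black|=11
Step 14: on WHITE (4,8): turn R to E, flip to black, move to (4,9). |black|=12
Step 15: on BLACK (4,9): turn L to N, flip to white, move to (3,9). |black|=11
Step 16: on BLACK (3,9): turn L to W, flip to white, move to (3,8). |black|=10
Step 17: on BLACK (3,8): turn L to S, flip to white, move to (4,8). |black|=9
Step 18: on BLACK (4,8): turn L to E, flip to white, move to (4,9). |black|=8
Step 19: on WHITE (4,9): turn R to S, flip to black, move to (5,9). |black|=9
Step 20: on BLACK (5,9): turn L to E, flip to white, move to (5,10). |black|=8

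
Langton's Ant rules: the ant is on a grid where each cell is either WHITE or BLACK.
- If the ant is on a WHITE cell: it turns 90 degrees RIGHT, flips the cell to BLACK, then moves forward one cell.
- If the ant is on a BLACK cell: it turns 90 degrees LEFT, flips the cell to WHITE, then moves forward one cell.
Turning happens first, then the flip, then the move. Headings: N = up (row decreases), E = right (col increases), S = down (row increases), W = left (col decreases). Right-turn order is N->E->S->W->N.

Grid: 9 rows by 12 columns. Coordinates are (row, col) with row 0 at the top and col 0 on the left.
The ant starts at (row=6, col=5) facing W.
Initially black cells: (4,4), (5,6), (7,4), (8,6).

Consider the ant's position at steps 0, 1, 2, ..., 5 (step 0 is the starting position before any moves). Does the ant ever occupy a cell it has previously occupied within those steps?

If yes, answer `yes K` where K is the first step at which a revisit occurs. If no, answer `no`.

Step 1: on WHITE (6,5): turn R to N, flip to black, move to (5,5). |black|=5 — new cell
Step 2: on WHITE (5,5): turn R to E, flip to black, move to (5,6). |black|=6 — new cell
Step 3: on BLACK (5,6): turn L to N, flip to white, move to (4,6). |black|=5 — new cell
Step 4: on WHITE (4,6): turn R to E, flip to black, move to (4,7). |black|=6 — new cell
Step 5: on WHITE (4,7): turn R to S, flip to black, move to (5,7). |black|=7 — new cell
No revisit within 5 steps.

Answer: no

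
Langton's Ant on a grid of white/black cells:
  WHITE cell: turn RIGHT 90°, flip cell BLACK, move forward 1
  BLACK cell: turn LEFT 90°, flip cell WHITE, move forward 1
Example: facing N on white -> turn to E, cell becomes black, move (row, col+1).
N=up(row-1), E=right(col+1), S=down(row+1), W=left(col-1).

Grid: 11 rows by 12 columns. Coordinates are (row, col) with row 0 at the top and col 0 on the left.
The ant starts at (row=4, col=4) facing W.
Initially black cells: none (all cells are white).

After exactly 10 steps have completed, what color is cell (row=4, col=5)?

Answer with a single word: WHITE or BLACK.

Step 1: on WHITE (4,4): turn R to N, flip to black, move to (3,4). |black|=1
Step 2: on WHITE (3,4): turn R to E, flip to black, move to (3,5). |black|=2
Step 3: on WHITE (3,5): turn R to S, flip to black, move to (4,5). |black|=3
Step 4: on WHITE (4,5): turn R to W, flip to black, move to (4,4). |black|=4
Step 5: on BLACK (4,4): turn L to S, flip to white, move to (5,4). |black|=3
Step 6: on WHITE (5,4): turn R to W, flip to black, move to (5,3). |black|=4
Step 7: on WHITE (5,3): turn R to N, flip to black, move to (4,3). |black|=5
Step 8: on WHITE (4,3): turn R to E, flip to black, move to (4,4). |black|=6
Step 9: on WHITE (4,4): turn R to S, flip to black, move to (5,4). |black|=7
Step 10: on BLACK (5,4): turn L to E, flip to white, move to (5,5). |black|=6

Answer: BLACK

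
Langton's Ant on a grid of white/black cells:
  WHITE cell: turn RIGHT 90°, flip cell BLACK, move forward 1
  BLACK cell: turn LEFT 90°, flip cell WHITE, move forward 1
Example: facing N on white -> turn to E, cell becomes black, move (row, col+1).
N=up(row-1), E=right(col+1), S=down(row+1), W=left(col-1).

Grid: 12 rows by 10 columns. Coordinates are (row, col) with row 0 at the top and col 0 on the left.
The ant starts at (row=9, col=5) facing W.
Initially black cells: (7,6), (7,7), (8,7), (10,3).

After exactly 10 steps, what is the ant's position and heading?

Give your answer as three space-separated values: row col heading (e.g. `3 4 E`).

Answer: 10 6 E

Derivation:
Step 1: on WHITE (9,5): turn R to N, flip to black, move to (8,5). |black|=5
Step 2: on WHITE (8,5): turn R to E, flip to black, move to (8,6). |black|=6
Step 3: on WHITE (8,6): turn R to S, flip to black, move to (9,6). |black|=7
Step 4: on WHITE (9,6): turn R to W, flip to black, move to (9,5). |black|=8
Step 5: on BLACK (9,5): turn L to S, flip to white, move to (10,5). |black|=7
Step 6: on WHITE (10,5): turn R to W, flip to black, move to (10,4). |black|=8
Step 7: on WHITE (10,4): turn R to N, flip to black, move to (9,4). |black|=9
Step 8: on WHITE (9,4): turn R to E, flip to black, move to (9,5). |black|=10
Step 9: on WHITE (9,5): turn R to S, flip to black, move to (10,5). |black|=11
Step 10: on BLACK (10,5): turn L to E, flip to white, move to (10,6). |black|=10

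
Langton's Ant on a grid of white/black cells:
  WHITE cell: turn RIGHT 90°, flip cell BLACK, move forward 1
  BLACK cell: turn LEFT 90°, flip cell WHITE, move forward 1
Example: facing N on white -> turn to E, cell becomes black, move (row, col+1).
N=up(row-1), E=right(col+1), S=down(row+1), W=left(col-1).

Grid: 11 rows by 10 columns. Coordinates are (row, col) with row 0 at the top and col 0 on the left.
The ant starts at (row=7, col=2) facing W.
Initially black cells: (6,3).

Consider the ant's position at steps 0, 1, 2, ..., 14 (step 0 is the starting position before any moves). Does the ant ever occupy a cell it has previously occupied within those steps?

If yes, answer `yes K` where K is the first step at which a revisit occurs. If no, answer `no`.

Answer: yes 6

Derivation:
Step 1: on WHITE (7,2): turn R to N, flip to black, move to (6,2). |black|=2 — new cell
Step 2: on WHITE (6,2): turn R to E, flip to black, move to (6,3). |black|=3 — new cell
Step 3: on BLACK (6,3): turn L to N, flip to white, move to (5,3). |black|=2 — new cell
Step 4: on WHITE (5,3): turn R to E, flip to black, move to (5,4). |black|=3 — new cell
Step 5: on WHITE (5,4): turn R to S, flip to black, move to (6,4). |black|=4 — new cell
Step 6: on WHITE (6,4): turn R to W, flip to black, move to (6,3). |black|=5 — REVISIT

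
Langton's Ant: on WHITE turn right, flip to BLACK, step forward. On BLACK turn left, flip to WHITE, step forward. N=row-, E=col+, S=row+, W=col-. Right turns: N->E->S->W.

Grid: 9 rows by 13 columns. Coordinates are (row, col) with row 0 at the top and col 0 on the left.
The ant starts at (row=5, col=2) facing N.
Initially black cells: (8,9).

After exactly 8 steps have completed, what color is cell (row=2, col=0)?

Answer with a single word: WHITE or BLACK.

Answer: WHITE

Derivation:
Step 1: on WHITE (5,2): turn R to E, flip to black, move to (5,3). |black|=2
Step 2: on WHITE (5,3): turn R to S, flip to black, move to (6,3). |black|=3
Step 3: on WHITE (6,3): turn R to W, flip to black, move to (6,2). |black|=4
Step 4: on WHITE (6,2): turn R to N, flip to black, move to (5,2). |black|=5
Step 5: on BLACK (5,2): turn L to W, flip to white, move to (5,1). |black|=4
Step 6: on WHITE (5,1): turn R to N, flip to black, move to (4,1). |black|=5
Step 7: on WHITE (4,1): turn R to E, flip to black, move to (4,2). |black|=6
Step 8: on WHITE (4,2): turn R to S, flip to black, move to (5,2). |black|=7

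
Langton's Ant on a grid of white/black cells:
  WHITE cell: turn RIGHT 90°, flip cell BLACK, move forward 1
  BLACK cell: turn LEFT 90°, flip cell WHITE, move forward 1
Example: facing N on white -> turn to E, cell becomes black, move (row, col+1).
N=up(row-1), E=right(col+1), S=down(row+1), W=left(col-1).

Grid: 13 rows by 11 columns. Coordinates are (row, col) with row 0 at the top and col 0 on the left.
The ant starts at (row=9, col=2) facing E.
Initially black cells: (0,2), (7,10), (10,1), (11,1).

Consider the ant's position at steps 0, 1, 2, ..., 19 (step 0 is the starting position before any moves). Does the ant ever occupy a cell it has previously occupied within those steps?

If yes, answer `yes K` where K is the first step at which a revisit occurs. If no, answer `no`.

Answer: yes 7

Derivation:
Step 1: on WHITE (9,2): turn R to S, flip to black, move to (10,2). |black|=5 — new cell
Step 2: on WHITE (10,2): turn R to W, flip to black, move to (10,1). |black|=6 — new cell
Step 3: on BLACK (10,1): turn L to S, flip to white, move to (11,1). |black|=5 — new cell
Step 4: on BLACK (11,1): turn L to E, flip to white, move to (11,2). |black|=4 — new cell
Step 5: on WHITE (11,2): turn R to S, flip to black, move to (12,2). |black|=5 — new cell
Step 6: on WHITE (12,2): turn R to W, flip to black, move to (12,1). |black|=6 — new cell
Step 7: on WHITE (12,1): turn R to N, flip to black, move to (11,1). |black|=7 — REVISIT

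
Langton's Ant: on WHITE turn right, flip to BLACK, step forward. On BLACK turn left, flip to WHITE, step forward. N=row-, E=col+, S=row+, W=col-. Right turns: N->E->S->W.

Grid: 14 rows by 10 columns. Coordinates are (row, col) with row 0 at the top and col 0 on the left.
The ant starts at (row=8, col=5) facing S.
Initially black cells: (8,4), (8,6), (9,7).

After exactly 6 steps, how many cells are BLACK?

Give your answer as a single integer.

Step 1: on WHITE (8,5): turn R to W, flip to black, move to (8,4). |black|=4
Step 2: on BLACK (8,4): turn L to S, flip to white, move to (9,4). |black|=3
Step 3: on WHITE (9,4): turn R to W, flip to black, move to (9,3). |black|=4
Step 4: on WHITE (9,3): turn R to N, flip to black, move to (8,3). |black|=5
Step 5: on WHITE (8,3): turn R to E, flip to black, move to (8,4). |black|=6
Step 6: on WHITE (8,4): turn R to S, flip to black, move to (9,4). |black|=7

Answer: 7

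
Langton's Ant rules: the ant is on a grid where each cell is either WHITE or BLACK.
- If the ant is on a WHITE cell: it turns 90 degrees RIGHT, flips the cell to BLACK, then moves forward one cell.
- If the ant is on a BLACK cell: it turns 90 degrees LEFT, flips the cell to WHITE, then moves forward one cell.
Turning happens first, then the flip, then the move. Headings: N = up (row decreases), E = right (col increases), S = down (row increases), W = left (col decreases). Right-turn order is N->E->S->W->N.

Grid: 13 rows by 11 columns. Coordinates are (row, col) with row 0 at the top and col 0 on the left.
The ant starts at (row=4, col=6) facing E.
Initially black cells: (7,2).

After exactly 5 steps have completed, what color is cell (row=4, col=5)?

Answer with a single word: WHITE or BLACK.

Step 1: on WHITE (4,6): turn R to S, flip to black, move to (5,6). |black|=2
Step 2: on WHITE (5,6): turn R to W, flip to black, move to (5,5). |black|=3
Step 3: on WHITE (5,5): turn R to N, flip to black, move to (4,5). |black|=4
Step 4: on WHITE (4,5): turn R to E, flip to black, move to (4,6). |black|=5
Step 5: on BLACK (4,6): turn L to N, flip to white, move to (3,6). |black|=4

Answer: BLACK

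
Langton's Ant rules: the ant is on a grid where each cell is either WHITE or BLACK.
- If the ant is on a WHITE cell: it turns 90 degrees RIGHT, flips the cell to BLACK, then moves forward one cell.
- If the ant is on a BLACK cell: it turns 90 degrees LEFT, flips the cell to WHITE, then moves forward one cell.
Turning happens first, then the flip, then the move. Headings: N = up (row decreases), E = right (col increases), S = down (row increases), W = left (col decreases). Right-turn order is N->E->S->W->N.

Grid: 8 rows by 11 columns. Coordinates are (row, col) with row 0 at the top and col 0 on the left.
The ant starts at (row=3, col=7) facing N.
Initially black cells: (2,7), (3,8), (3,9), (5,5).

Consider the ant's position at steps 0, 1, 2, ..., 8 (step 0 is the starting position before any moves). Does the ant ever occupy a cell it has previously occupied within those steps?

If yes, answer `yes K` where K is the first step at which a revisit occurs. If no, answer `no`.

Step 1: on WHITE (3,7): turn R to E, flip to black, move to (3,8). |black|=5 — new cell
Step 2: on BLACK (3,8): turn L to N, flip to white, move to (2,8). |black|=4 — new cell
Step 3: on WHITE (2,8): turn R to E, flip to black, move to (2,9). |black|=5 — new cell
Step 4: on WHITE (2,9): turn R to S, flip to black, move to (3,9). |black|=6 — new cell
Step 5: on BLACK (3,9): turn L to E, flip to white, move to (3,10). |black|=5 — new cell
Step 6: on WHITE (3,10): turn R to S, flip to black, move to (4,10). |black|=6 — new cell
Step 7: on WHITE (4,10): turn R to W, flip to black, move to (4,9). |black|=7 — new cell
Step 8: on WHITE (4,9): turn R to N, flip to black, move to (3,9). |black|=8 — REVISIT

Answer: yes 8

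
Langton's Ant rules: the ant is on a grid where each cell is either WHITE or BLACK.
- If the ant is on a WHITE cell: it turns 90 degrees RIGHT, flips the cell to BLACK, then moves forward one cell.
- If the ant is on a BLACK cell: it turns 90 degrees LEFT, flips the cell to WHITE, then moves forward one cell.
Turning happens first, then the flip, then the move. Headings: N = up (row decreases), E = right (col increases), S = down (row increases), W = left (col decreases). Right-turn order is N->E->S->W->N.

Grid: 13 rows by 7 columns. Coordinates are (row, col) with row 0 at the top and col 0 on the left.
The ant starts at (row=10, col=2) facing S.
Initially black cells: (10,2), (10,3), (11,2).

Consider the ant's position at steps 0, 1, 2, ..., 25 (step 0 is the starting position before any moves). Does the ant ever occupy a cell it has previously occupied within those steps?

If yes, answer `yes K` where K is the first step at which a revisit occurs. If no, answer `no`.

Answer: yes 5

Derivation:
Step 1: on BLACK (10,2): turn L to E, flip to white, move to (10,3). |black|=2 — new cell
Step 2: on BLACK (10,3): turn L to N, flip to white, move to (9,3). |black|=1 — new cell
Step 3: on WHITE (9,3): turn R to E, flip to black, move to (9,4). |black|=2 — new cell
Step 4: on WHITE (9,4): turn R to S, flip to black, move to (10,4). |black|=3 — new cell
Step 5: on WHITE (10,4): turn R to W, flip to black, move to (10,3). |black|=4 — REVISIT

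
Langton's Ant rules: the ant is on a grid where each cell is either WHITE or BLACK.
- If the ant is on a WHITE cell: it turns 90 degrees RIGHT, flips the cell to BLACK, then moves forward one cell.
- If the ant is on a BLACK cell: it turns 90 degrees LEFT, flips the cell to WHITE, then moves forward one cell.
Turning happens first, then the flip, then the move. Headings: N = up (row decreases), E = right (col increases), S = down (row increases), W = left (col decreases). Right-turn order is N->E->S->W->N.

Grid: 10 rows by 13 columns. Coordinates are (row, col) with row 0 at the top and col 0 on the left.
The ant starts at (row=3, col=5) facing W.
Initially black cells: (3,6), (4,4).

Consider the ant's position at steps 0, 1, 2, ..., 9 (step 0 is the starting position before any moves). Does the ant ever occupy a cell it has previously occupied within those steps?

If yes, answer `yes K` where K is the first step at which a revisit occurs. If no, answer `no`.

Answer: yes 7

Derivation:
Step 1: on WHITE (3,5): turn R to N, flip to black, move to (2,5). |black|=3 — new cell
Step 2: on WHITE (2,5): turn R to E, flip to black, move to (2,6). |black|=4 — new cell
Step 3: on WHITE (2,6): turn R to S, flip to black, move to (3,6). |black|=5 — new cell
Step 4: on BLACK (3,6): turn L to E, flip to white, move to (3,7). |black|=4 — new cell
Step 5: on WHITE (3,7): turn R to S, flip to black, move to (4,7). |black|=5 — new cell
Step 6: on WHITE (4,7): turn R to W, flip to black, move to (4,6). |black|=6 — new cell
Step 7: on WHITE (4,6): turn R to N, flip to black, move to (3,6). |black|=7 — REVISIT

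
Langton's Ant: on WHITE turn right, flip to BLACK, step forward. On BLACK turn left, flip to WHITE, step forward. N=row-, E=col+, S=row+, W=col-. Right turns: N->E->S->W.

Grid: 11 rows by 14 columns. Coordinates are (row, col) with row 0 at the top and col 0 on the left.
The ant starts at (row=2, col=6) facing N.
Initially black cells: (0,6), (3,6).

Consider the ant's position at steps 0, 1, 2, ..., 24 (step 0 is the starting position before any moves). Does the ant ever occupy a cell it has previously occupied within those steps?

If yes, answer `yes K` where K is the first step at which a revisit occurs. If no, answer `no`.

Step 1: on WHITE (2,6): turn R to E, flip to black, move to (2,7). |black|=3 — new cell
Step 2: on WHITE (2,7): turn R to S, flip to black, move to (3,7). |black|=4 — new cell
Step 3: on WHITE (3,7): turn R to W, flip to black, move to (3,6). |black|=5 — new cell
Step 4: on BLACK (3,6): turn L to S, flip to white, move to (4,6). |black|=4 — new cell
Step 5: on WHITE (4,6): turn R to W, flip to black, move to (4,5). |black|=5 — new cell
Step 6: on WHITE (4,5): turn R to N, flip to black, move to (3,5). |black|=6 — new cell
Step 7: on WHITE (3,5): turn R to E, flip to black, move to (3,6). |black|=7 — REVISIT

Answer: yes 7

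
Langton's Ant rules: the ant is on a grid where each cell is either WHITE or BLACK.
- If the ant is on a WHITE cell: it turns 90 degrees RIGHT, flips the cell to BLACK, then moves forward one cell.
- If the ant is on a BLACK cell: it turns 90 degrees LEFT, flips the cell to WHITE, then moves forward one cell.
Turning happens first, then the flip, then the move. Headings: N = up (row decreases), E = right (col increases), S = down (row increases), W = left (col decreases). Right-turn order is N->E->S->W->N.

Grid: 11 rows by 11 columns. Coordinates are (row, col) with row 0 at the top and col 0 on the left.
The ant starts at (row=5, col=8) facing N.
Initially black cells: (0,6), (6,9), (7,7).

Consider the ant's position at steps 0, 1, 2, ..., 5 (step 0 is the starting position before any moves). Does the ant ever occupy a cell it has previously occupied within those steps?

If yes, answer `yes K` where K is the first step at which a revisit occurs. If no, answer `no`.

Answer: no

Derivation:
Step 1: on WHITE (5,8): turn R to E, flip to black, move to (5,9). |black|=4 — new cell
Step 2: on WHITE (5,9): turn R to S, flip to black, move to (6,9). |black|=5 — new cell
Step 3: on BLACK (6,9): turn L to E, flip to white, move to (6,10). |black|=4 — new cell
Step 4: on WHITE (6,10): turn R to S, flip to black, move to (7,10). |black|=5 — new cell
Step 5: on WHITE (7,10): turn R to W, flip to black, move to (7,9). |black|=6 — new cell
No revisit within 5 steps.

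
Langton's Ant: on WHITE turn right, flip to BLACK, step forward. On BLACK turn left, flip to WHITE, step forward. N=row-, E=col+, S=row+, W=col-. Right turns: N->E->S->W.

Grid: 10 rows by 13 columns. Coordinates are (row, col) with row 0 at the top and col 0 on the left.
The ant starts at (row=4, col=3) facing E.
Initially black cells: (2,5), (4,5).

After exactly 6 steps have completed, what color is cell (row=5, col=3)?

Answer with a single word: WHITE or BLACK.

Answer: BLACK

Derivation:
Step 1: on WHITE (4,3): turn R to S, flip to black, move to (5,3). |black|=3
Step 2: on WHITE (5,3): turn R to W, flip to black, move to (5,2). |black|=4
Step 3: on WHITE (5,2): turn R to N, flip to black, move to (4,2). |black|=5
Step 4: on WHITE (4,2): turn R to E, flip to black, move to (4,3). |black|=6
Step 5: on BLACK (4,3): turn L to N, flip to white, move to (3,3). |black|=5
Step 6: on WHITE (3,3): turn R to E, flip to black, move to (3,4). |black|=6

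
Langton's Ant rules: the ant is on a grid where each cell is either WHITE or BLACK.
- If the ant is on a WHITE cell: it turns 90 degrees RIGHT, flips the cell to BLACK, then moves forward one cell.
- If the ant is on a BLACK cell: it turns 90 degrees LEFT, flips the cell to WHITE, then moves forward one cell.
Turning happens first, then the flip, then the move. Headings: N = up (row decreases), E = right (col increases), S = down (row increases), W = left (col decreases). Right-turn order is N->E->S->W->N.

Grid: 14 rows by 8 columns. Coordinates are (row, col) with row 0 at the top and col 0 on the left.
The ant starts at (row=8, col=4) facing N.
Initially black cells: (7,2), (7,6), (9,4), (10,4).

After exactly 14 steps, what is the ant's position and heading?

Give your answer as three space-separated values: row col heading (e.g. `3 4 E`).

Answer: 7 3 N

Derivation:
Step 1: on WHITE (8,4): turn R to E, flip to black, move to (8,5). |black|=5
Step 2: on WHITE (8,5): turn R to S, flip to black, move to (9,5). |black|=6
Step 3: on WHITE (9,5): turn R to W, flip to black, move to (9,4). |black|=7
Step 4: on BLACK (9,4): turn L to S, flip to white, move to (10,4). |black|=6
Step 5: on BLACK (10,4): turn L to E, flip to white, move to (10,5). |black|=5
Step 6: on WHITE (10,5): turn R to S, flip to black, move to (11,5). |black|=6
Step 7: on WHITE (11,5): turn R to W, flip to black, move to (11,4). |black|=7
Step 8: on WHITE (11,4): turn R to N, flip to black, move to (10,4). |black|=8
Step 9: on WHITE (10,4): turn R to E, flip to black, move to (10,5). |black|=9
Step 10: on BLACK (10,5): turn L to N, flip to white, move to (9,5). |black|=8
Step 11: on BLACK (9,5): turn L to W, flip to white, move to (9,4). |black|=7
Step 12: on WHITE (9,4): turn R to N, flip to black, move to (8,4). |black|=8
Step 13: on BLACK (8,4): turn L to W, flip to white, move to (8,3). |black|=7
Step 14: on WHITE (8,3): turn R to N, flip to black, move to (7,3). |black|=8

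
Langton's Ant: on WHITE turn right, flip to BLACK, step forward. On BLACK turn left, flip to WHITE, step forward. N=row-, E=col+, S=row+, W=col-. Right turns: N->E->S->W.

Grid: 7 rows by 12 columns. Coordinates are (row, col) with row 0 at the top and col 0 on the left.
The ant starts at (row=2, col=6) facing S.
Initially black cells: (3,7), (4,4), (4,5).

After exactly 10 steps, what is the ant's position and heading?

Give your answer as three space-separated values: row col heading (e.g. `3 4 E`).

Answer: 3 7 N

Derivation:
Step 1: on WHITE (2,6): turn R to W, flip to black, move to (2,5). |black|=4
Step 2: on WHITE (2,5): turn R to N, flip to black, move to (1,5). |black|=5
Step 3: on WHITE (1,5): turn R to E, flip to black, move to (1,6). |black|=6
Step 4: on WHITE (1,6): turn R to S, flip to black, move to (2,6). |black|=7
Step 5: on BLACK (2,6): turn L to E, flip to white, move to (2,7). |black|=6
Step 6: on WHITE (2,7): turn R to S, flip to black, move to (3,7). |black|=7
Step 7: on BLACK (3,7): turn L to E, flip to white, move to (3,8). |black|=6
Step 8: on WHITE (3,8): turn R to S, flip to black, move to (4,8). |black|=7
Step 9: on WHITE (4,8): turn R to W, flip to black, move to (4,7). |black|=8
Step 10: on WHITE (4,7): turn R to N, flip to black, move to (3,7). |black|=9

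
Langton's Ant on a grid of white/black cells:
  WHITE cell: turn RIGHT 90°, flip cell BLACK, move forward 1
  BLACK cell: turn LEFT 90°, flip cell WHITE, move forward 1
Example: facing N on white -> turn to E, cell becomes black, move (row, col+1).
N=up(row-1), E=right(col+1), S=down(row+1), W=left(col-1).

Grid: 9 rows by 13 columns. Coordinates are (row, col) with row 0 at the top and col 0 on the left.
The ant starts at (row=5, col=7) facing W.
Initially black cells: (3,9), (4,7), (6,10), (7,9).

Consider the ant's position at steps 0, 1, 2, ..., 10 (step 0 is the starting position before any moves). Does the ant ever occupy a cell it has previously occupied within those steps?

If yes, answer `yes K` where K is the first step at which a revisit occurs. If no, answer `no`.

Answer: yes 5

Derivation:
Step 1: on WHITE (5,7): turn R to N, flip to black, move to (4,7). |black|=5 — new cell
Step 2: on BLACK (4,7): turn L to W, flip to white, move to (4,6). |black|=4 — new cell
Step 3: on WHITE (4,6): turn R to N, flip to black, move to (3,6). |black|=5 — new cell
Step 4: on WHITE (3,6): turn R to E, flip to black, move to (3,7). |black|=6 — new cell
Step 5: on WHITE (3,7): turn R to S, flip to black, move to (4,7). |black|=7 — REVISIT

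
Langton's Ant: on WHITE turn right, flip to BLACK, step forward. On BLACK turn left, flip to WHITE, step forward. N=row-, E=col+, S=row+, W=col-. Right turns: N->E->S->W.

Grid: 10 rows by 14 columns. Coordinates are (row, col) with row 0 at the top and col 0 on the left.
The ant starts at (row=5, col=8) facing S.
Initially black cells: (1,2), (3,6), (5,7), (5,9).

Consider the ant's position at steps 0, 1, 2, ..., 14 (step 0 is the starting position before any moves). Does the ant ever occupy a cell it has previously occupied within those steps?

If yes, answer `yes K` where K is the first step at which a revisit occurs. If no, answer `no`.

Step 1: on WHITE (5,8): turn R to W, flip to black, move to (5,7). |black|=5 — new cell
Step 2: on BLACK (5,7): turn L to S, flip to white, move to (6,7). |black|=4 — new cell
Step 3: on WHITE (6,7): turn R to W, flip to black, move to (6,6). |black|=5 — new cell
Step 4: on WHITE (6,6): turn R to N, flip to black, move to (5,6). |black|=6 — new cell
Step 5: on WHITE (5,6): turn R to E, flip to black, move to (5,7). |black|=7 — REVISIT

Answer: yes 5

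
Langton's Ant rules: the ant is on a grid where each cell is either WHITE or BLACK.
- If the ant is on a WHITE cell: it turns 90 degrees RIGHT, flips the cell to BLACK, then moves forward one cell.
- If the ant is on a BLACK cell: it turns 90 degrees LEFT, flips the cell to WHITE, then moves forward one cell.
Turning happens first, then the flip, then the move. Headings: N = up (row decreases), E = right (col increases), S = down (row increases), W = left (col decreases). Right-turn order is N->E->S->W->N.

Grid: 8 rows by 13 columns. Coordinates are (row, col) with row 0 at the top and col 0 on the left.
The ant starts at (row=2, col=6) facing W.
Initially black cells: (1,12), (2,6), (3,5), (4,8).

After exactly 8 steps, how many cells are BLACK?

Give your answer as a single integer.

Step 1: on BLACK (2,6): turn L to S, flip to white, move to (3,6). |black|=3
Step 2: on WHITE (3,6): turn R to W, flip to black, move to (3,5). |black|=4
Step 3: on BLACK (3,5): turn L to S, flip to white, move to (4,5). |black|=3
Step 4: on WHITE (4,5): turn R to W, flip to black, move to (4,4). |black|=4
Step 5: on WHITE (4,4): turn R to N, flip to black, move to (3,4). |black|=5
Step 6: on WHITE (3,4): turn R to E, flip to black, move to (3,5). |black|=6
Step 7: on WHITE (3,5): turn R to S, flip to black, move to (4,5). |black|=7
Step 8: on BLACK (4,5): turn L to E, flip to white, move to (4,6). |black|=6

Answer: 6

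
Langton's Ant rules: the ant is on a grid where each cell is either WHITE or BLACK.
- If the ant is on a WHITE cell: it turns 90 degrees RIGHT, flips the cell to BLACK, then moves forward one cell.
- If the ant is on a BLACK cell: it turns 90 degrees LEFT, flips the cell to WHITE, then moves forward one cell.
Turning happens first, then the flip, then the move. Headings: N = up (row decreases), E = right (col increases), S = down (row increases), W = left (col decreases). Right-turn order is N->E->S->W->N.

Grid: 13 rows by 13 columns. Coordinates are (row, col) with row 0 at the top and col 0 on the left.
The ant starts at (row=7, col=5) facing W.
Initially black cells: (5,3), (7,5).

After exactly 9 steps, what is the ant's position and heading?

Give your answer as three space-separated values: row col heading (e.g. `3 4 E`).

Answer: 8 5 N

Derivation:
Step 1: on BLACK (7,5): turn L to S, flip to white, move to (8,5). |black|=1
Step 2: on WHITE (8,5): turn R to W, flip to black, move to (8,4). |black|=2
Step 3: on WHITE (8,4): turn R to N, flip to black, move to (7,4). |black|=3
Step 4: on WHITE (7,4): turn R to E, flip to black, move to (7,5). |black|=4
Step 5: on WHITE (7,5): turn R to S, flip to black, move to (8,5). |black|=5
Step 6: on BLACK (8,5): turn L to E, flip to white, move to (8,6). |black|=4
Step 7: on WHITE (8,6): turn R to S, flip to black, move to (9,6). |black|=5
Step 8: on WHITE (9,6): turn R to W, flip to black, move to (9,5). |black|=6
Step 9: on WHITE (9,5): turn R to N, flip to black, move to (8,5). |black|=7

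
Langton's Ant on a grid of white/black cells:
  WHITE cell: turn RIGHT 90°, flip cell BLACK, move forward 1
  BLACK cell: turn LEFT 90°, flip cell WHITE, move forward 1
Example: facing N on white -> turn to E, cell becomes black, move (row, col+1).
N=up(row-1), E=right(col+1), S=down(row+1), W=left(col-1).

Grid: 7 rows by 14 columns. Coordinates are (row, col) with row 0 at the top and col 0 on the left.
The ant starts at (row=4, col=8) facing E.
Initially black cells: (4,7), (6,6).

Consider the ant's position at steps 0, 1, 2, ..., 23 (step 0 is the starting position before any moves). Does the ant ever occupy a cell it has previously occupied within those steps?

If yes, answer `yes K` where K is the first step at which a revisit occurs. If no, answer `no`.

Answer: yes 7

Derivation:
Step 1: on WHITE (4,8): turn R to S, flip to black, move to (5,8). |black|=3 — new cell
Step 2: on WHITE (5,8): turn R to W, flip to black, move to (5,7). |black|=4 — new cell
Step 3: on WHITE (5,7): turn R to N, flip to black, move to (4,7). |black|=5 — new cell
Step 4: on BLACK (4,7): turn L to W, flip to white, move to (4,6). |black|=4 — new cell
Step 5: on WHITE (4,6): turn R to N, flip to black, move to (3,6). |black|=5 — new cell
Step 6: on WHITE (3,6): turn R to E, flip to black, move to (3,7). |black|=6 — new cell
Step 7: on WHITE (3,7): turn R to S, flip to black, move to (4,7). |black|=7 — REVISIT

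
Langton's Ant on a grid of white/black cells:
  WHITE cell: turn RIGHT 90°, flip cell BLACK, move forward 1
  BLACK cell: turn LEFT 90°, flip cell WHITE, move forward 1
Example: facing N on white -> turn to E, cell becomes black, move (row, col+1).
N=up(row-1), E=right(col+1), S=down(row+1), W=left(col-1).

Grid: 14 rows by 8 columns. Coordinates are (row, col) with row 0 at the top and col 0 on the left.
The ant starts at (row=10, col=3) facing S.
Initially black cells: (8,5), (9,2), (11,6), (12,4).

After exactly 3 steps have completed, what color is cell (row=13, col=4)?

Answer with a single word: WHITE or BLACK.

Answer: WHITE

Derivation:
Step 1: on WHITE (10,3): turn R to W, flip to black, move to (10,2). |black|=5
Step 2: on WHITE (10,2): turn R to N, flip to black, move to (9,2). |black|=6
Step 3: on BLACK (9,2): turn L to W, flip to white, move to (9,1). |black|=5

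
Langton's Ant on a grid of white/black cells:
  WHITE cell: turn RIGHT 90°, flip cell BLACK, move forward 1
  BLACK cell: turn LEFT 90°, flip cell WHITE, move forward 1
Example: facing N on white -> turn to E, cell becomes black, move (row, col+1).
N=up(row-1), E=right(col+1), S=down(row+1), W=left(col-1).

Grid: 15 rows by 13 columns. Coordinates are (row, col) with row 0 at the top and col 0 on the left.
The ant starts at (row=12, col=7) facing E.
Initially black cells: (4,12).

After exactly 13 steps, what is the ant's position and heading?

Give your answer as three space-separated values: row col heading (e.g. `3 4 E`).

Step 1: on WHITE (12,7): turn R to S, flip to black, move to (13,7). |black|=2
Step 2: on WHITE (13,7): turn R to W, flip to black, move to (13,6). |black|=3
Step 3: on WHITE (13,6): turn R to N, flip to black, move to (12,6). |black|=4
Step 4: on WHITE (12,6): turn R to E, flip to black, move to (12,7). |black|=5
Step 5: on BLACK (12,7): turn L to N, flip to white, move to (11,7). |black|=4
Step 6: on WHITE (11,7): turn R to E, flip to black, move to (11,8). |black|=5
Step 7: on WHITE (11,8): turn R to S, flip to black, move to (12,8). |black|=6
Step 8: on WHITE (12,8): turn R to W, flip to black, move to (12,7). |black|=7
Step 9: on WHITE (12,7): turn R to N, flip to black, move to (11,7). |black|=8
Step 10: on BLACK (11,7): turn L to W, flip to white, move to (11,6). |black|=7
Step 11: on WHITE (11,6): turn R to N, flip to black, move to (10,6). |black|=8
Step 12: on WHITE (10,6): turn R to E, flip to black, move to (10,7). |black|=9
Step 13: on WHITE (10,7): turn R to S, flip to black, move to (11,7). |black|=10

Answer: 11 7 S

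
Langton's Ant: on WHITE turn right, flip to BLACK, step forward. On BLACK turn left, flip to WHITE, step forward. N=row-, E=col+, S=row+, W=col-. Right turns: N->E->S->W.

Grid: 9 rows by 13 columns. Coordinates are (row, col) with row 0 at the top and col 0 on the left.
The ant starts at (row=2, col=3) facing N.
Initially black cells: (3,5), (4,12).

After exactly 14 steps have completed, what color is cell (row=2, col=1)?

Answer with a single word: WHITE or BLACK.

Step 1: on WHITE (2,3): turn R to E, flip to black, move to (2,4). |black|=3
Step 2: on WHITE (2,4): turn R to S, flip to black, move to (3,4). |black|=4
Step 3: on WHITE (3,4): turn R to W, flip to black, move to (3,3). |black|=5
Step 4: on WHITE (3,3): turn R to N, flip to black, move to (2,3). |black|=6
Step 5: on BLACK (2,3): turn L to W, flip to white, move to (2,2). |black|=5
Step 6: on WHITE (2,2): turn R to N, flip to black, move to (1,2). |black|=6
Step 7: on WHITE (1,2): turn R to E, flip to black, move to (1,3). |black|=7
Step 8: on WHITE (1,3): turn R to S, flip to black, move to (2,3). |black|=8
Step 9: on WHITE (2,3): turn R to W, flip to black, move to (2,2). |black|=9
Step 10: on BLACK (2,2): turn L to S, flip to white, move to (3,2). |black|=8
Step 11: on WHITE (3,2): turn R to W, flip to black, move to (3,1). |black|=9
Step 12: on WHITE (3,1): turn R to N, flip to black, move to (2,1). |black|=10
Step 13: on WHITE (2,1): turn R to E, flip to black, move to (2,2). |black|=11
Step 14: on WHITE (2,2): turn R to S, flip to black, move to (3,2). |black|=12

Answer: BLACK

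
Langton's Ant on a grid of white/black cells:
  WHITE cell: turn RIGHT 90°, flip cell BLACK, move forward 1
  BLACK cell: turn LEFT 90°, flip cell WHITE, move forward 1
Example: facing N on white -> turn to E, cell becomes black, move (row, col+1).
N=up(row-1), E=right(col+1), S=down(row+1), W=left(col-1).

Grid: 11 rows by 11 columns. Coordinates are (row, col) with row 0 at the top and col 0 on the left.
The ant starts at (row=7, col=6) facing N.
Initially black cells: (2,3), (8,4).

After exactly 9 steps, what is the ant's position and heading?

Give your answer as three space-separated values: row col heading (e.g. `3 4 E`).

Step 1: on WHITE (7,6): turn R to E, flip to black, move to (7,7). |black|=3
Step 2: on WHITE (7,7): turn R to S, flip to black, move to (8,7). |black|=4
Step 3: on WHITE (8,7): turn R to W, flip to black, move to (8,6). |black|=5
Step 4: on WHITE (8,6): turn R to N, flip to black, move to (7,6). |black|=6
Step 5: on BLACK (7,6): turn L to W, flip to white, move to (7,5). |black|=5
Step 6: on WHITE (7,5): turn R to N, flip to black, move to (6,5). |black|=6
Step 7: on WHITE (6,5): turn R to E, flip to black, move to (6,6). |black|=7
Step 8: on WHITE (6,6): turn R to S, flip to black, move to (7,6). |black|=8
Step 9: on WHITE (7,6): turn R to W, flip to black, move to (7,5). |black|=9

Answer: 7 5 W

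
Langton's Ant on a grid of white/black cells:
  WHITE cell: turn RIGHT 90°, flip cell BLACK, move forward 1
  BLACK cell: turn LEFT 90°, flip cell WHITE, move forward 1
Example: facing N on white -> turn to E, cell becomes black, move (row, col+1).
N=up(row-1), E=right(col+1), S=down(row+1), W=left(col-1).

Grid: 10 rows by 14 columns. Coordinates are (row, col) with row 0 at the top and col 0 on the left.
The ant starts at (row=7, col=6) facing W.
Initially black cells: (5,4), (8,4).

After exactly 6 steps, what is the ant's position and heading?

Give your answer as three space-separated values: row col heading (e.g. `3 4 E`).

Step 1: on WHITE (7,6): turn R to N, flip to black, move to (6,6). |black|=3
Step 2: on WHITE (6,6): turn R to E, flip to black, move to (6,7). |black|=4
Step 3: on WHITE (6,7): turn R to S, flip to black, move to (7,7). |black|=5
Step 4: on WHITE (7,7): turn R to W, flip to black, move to (7,6). |black|=6
Step 5: on BLACK (7,6): turn L to S, flip to white, move to (8,6). |black|=5
Step 6: on WHITE (8,6): turn R to W, flip to black, move to (8,5). |black|=6

Answer: 8 5 W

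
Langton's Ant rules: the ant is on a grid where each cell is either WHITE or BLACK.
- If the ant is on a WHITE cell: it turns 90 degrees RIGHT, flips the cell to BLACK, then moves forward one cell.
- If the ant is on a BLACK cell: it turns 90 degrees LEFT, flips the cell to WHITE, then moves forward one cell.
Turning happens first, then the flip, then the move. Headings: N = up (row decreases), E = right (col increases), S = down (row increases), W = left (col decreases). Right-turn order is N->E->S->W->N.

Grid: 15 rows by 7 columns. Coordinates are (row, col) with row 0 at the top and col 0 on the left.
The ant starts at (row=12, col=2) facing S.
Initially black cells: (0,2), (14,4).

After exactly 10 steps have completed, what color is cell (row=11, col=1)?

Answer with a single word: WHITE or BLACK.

Answer: BLACK

Derivation:
Step 1: on WHITE (12,2): turn R to W, flip to black, move to (12,1). |black|=3
Step 2: on WHITE (12,1): turn R to N, flip to black, move to (11,1). |black|=4
Step 3: on WHITE (11,1): turn R to E, flip to black, move to (11,2). |black|=5
Step 4: on WHITE (11,2): turn R to S, flip to black, move to (12,2). |black|=6
Step 5: on BLACK (12,2): turn L to E, flip to white, move to (12,3). |black|=5
Step 6: on WHITE (12,3): turn R to S, flip to black, move to (13,3). |black|=6
Step 7: on WHITE (13,3): turn R to W, flip to black, move to (13,2). |black|=7
Step 8: on WHITE (13,2): turn R to N, flip to black, move to (12,2). |black|=8
Step 9: on WHITE (12,2): turn R to E, flip to black, move to (12,3). |black|=9
Step 10: on BLACK (12,3): turn L to N, flip to white, move to (11,3). |black|=8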